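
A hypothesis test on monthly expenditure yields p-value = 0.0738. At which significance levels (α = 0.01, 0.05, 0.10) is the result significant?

p = 0.0738. Significant at: α = 0.1.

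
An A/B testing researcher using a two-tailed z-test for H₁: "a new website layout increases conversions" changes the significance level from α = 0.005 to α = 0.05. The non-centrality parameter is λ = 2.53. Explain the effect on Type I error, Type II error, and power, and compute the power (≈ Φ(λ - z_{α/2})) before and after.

Increasing α from 0.005 to 0.05:
• Type I error rate increases (α is the Type I rate by definition).
• Critical value moves from z_{α/2} = 2.807 to 1.96, so power = Φ(λ - z_{α/2}) goes from Φ(2.53 - 2.807) = 0.391 to Φ(2.53 - 1.96) = 0.716.
• Type II error rate β = 1 - power therefore decreases (0.609 → 0.284).
Appropriate when false negatives are costly — here, discarding a layout that would have improved conversions — lost revenue.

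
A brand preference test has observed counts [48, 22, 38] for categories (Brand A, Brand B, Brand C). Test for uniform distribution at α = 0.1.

Expected = 36 each. χ² = Σ(O-E)²/E = 9.556. df = 2, critical value = 4.605. Reject H₀.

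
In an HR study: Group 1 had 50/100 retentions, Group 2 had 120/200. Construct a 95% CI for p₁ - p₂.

p̂₁ = 0.5, p̂₂ = 0.6. Difference = -0.1. CI = (-0.219, 0.019)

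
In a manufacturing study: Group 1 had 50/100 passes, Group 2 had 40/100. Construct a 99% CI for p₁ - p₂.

p̂₁ = 0.5, p̂₂ = 0.4. Difference = 0.1. CI = (-0.08, 0.28)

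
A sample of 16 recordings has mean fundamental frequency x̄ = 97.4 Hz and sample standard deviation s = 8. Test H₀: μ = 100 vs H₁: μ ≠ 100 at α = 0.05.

t = (x̄ - μ₀)/(s/√n) = (97.4 - 100)/(8/√16) = -1.3. df = 15, critical t = ±2.131. Fail to reject H₀.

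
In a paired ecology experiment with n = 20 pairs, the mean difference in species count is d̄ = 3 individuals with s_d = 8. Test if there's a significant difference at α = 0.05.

t = d̄/(s_d/√n) = 3/(8/√20) = 1.677. df = 19, critical t = ±2.093. Fail to reject H₀.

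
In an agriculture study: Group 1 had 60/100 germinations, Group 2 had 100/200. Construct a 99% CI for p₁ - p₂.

p̂₁ = 0.6, p̂₂ = 0.5. Difference = 0.1. CI = (-0.056, 0.256)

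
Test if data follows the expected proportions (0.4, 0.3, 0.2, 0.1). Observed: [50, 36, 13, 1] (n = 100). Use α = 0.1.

Expected: [40.0, 30.0, 20.0, 10.0]. χ² = 14.25. df = 3, critical = 6.251. Reject H₀.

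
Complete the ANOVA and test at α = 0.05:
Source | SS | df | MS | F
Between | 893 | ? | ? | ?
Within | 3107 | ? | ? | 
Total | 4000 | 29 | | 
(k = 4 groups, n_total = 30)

df_between = 3, df_within = 26. MS_between = 297.67, MS_within = 119.5. F = 2.491, F_crit ≈ 2.975. Fail to reject H₀.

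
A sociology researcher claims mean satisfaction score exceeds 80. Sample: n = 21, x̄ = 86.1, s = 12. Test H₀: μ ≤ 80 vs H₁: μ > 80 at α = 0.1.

t = (86.1 - 80)/(12/√21) = 2.329, df = 20. Critical t = 1.325. Reject H₀.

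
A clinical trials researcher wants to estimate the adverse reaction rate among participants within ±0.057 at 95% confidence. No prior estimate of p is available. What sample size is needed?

Conservative approach: use p = 0.5 (maximizes p(1-p) = 0.25). n = z²(0.25)/E² = 1.96²×0.25/0.057² = 295.6 → n = 296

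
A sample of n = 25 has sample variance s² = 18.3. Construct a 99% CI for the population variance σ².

df = 24. χ²_{0.005} = 45.559, χ²_{0.995} = 9.886. CI for σ² = ((n-1)s²/χ²_{α/2}, (n-1)s²/χ²_{1-α/2}) = (24·18.3/45.559, 24·18.3/9.886) = (9.64, 44.43)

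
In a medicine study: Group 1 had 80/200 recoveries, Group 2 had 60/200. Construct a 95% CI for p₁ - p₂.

p̂₁ = 0.4, p̂₂ = 0.3. Difference = 0.1. CI = (0.007, 0.193)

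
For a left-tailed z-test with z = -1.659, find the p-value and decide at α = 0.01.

p = P(Z < -1.659) = Φ(-1.659) ≈ 0.0486. Since p ≥ 0.01, fail to reject H₀ (not significant) at α = 0.01.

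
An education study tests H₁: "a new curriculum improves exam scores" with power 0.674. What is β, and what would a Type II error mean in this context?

β = 1 - power = 1 - 0.674 = 0.326. A Type II error is failing to reject H₀ when H₀ is false (false negative) — here, failing to conclude that a new curriculum improves exam scores when in fact it is true. Consequence: keeping the old curriculum when the new one would have helped students.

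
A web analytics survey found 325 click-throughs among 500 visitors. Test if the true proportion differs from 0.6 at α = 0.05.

p̂ = 0.65, p₀ = 0.6. z = (p̂ - p₀)/√(p₀(1-p₀)/n) = 2.282. Critical: ±1.96. Reject H₀.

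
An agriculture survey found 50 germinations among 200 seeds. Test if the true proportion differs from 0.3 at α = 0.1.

p̂ = 0.25, p₀ = 0.3. z = (p̂ - p₀)/√(p₀(1-p₀)/n) = -1.543. Critical: ±1.645. Fail to reject H₀.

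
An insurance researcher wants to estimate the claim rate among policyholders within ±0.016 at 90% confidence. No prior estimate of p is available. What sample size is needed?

Conservative approach: use p = 0.5 (maximizes p(1-p) = 0.25). n = z²(0.25)/E² = 1.645²×0.25/0.016² = 2642.6 → n = 2643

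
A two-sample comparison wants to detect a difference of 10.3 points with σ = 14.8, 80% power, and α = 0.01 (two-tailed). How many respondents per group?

n per group = 2(z_α/2 + z_β)²σ²/d² = 2×(2.576 + 0.84)²×14.8²/10.3² = 48.2 → n = 49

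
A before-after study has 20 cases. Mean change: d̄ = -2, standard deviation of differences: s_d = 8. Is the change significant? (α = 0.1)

t = d̄/(s_d/√n) = -2/(8/√20) = -1.118. df = 19, critical t = ±1.729. Fail to reject H₀.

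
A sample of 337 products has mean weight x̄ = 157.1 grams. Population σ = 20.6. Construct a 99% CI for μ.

CI = x̄ ± z*(σ/√n) = 157.1 ± 2.576(20.6/√337) = 157.1 ± 2.89 = (154.21, 159.99)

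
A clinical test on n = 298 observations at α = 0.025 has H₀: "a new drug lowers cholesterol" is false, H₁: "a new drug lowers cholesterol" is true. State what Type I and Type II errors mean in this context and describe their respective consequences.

Type I (false positive): concluding that a new drug lowers cholesterol when it is not — approving an ineffective drug — patients take a useless medication and may skip effective alternatives. Type II (false negative): failing to conclude that a new drug lowers cholesterol when it is — shelving an effective drug — patients miss out on a treatment that would have helped. Which is costlier depends on domain priorities and is a judgement call rather than a statistical fact.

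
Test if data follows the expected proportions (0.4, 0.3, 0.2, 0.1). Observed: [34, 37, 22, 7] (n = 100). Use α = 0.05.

Expected: [40.0, 30.0, 20.0, 10.0]. χ² = 3.633. df = 3, critical = 7.815. Fail to reject H₀.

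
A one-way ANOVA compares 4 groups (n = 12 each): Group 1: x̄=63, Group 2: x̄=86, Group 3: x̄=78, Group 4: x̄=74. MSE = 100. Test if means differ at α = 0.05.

Grand mean = 75.25. SS_between = 3297.0, MS_between = 1099.0. F = 10.99, F_crit ≈ 2.816. Reject H₀.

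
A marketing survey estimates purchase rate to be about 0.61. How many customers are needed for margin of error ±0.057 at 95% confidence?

n = z²p(1-p)/E² = 1.96²×0.61×0.39/0.057² = 281.3 → n = 282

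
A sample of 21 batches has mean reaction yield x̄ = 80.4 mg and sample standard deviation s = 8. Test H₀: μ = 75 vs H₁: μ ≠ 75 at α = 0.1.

t = (x̄ - μ₀)/(s/√n) = (80.4 - 75)/(8/√21) = 3.093. df = 20, critical t = ±1.725. Reject H₀.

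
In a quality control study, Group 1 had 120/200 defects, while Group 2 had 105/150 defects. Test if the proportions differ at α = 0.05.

p̂₁ = 0.6, p̂₂ = 0.7, pooled p̂ = 0.643. z = -1.932. Critical: ±1.96. Fail to reject H₀.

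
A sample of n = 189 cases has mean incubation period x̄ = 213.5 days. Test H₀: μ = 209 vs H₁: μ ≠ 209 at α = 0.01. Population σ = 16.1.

z = (x̄ - μ₀)/(σ/√n) = (213.5 - 209)/(16.1/√189) = 3.843. Critical value: ±2.576. Since |3.843| > 2.576, Reject H₀.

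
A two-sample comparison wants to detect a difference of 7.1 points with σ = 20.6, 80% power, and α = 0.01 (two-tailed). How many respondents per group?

n per group = 2(z_α/2 + z_β)²σ²/d² = 2×(2.576 + 0.84)²×20.6²/7.1² = 196.5 → n = 197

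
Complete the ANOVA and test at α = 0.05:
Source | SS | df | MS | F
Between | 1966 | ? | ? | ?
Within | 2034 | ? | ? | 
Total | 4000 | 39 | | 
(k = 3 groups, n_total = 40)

df_between = 2, df_within = 37. MS_between = 983.0, MS_within = 54.97. F = 17.882, F_crit ≈ 3.252. Reject H₀.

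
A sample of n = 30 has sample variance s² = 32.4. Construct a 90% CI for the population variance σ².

df = 29. χ²_{0.05} = 42.557, χ²_{0.95} = 17.708. CI for σ² = ((n-1)s²/χ²_{α/2}, (n-1)s²/χ²_{1-α/2}) = (29·32.4/42.557, 29·32.4/17.708) = (22.08, 53.06)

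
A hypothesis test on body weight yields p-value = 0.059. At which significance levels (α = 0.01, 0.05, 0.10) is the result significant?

p = 0.059. Significant at: α = 0.1.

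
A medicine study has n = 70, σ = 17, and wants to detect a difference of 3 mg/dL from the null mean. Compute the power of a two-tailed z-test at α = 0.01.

SE = σ/√n = 17/√70 = 2.032. Non-centrality λ = d/SE = 3/2.032 = 1.476. Power ≈ Φ(λ - z_{α/2}) = Φ(1.476 - 2.576) = Φ(-1.1) = 0.136.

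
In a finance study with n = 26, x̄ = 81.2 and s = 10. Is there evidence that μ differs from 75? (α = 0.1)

t = (x̄ - μ₀)/(s/√n) = (81.2 - 75)/(10/√26) = 3.161. df = 25, critical t = ±1.708. Reject H₀.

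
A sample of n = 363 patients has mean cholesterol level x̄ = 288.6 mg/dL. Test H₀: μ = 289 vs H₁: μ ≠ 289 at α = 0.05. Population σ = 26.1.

z = (x̄ - μ₀)/(σ/√n) = (288.6 - 289)/(26.1/√363) = -0.292. Critical value: ±1.96. Since |-0.292| ≤ 1.96, Fail to reject H₀.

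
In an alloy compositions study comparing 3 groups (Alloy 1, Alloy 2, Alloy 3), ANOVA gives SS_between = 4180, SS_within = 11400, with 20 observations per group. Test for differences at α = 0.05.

df_between = 2, df_within = 57. F = MS_between/MS_within = 2090.0/200.0 = 10.45. F_crit ≈ 3.159. Reject H₀. At least one mean differs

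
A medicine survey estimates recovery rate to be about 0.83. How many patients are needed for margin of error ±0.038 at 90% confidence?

n = z²p(1-p)/E² = 1.645²×0.83×0.17/0.038² = 264.4 → n = 265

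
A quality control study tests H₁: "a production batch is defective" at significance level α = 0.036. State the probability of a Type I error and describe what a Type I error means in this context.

P(Type I error) = α = 0.036. A Type I error is rejecting H₀ when H₀ is actually true (false positive) — here, concluding that a production batch is defective when in fact this is not the case. Consequence: scrapping a good batch — wasted material and cost for no reason.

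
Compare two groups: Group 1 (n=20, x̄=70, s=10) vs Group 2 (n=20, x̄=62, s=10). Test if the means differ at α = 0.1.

Pooled sp = 10.0. t = 2.53, df = 38. Critical t = ±1.686. Reject H₀.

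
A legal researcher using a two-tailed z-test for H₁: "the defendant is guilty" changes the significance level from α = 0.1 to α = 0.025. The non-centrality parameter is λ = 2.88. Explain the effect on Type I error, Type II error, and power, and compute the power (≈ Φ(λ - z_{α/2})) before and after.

Decreasing α from 0.1 to 0.025:
• Type I error rate decreases (α is the Type I rate by definition).
• Critical value moves from z_{α/2} = 1.645 to 2.241, so power = Φ(λ - z_{α/2}) goes from Φ(2.88 - 1.645) = 0.892 to Φ(2.88 - 2.241) = 0.739.
• Type II error rate β = 1 - power therefore increases (0.108 → 0.261).
Appropriate when false positives are costly — here, convicting an innocent person.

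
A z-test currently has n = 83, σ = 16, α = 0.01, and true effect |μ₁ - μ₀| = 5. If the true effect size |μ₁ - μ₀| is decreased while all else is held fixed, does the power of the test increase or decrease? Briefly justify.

Power decreases: a smaller true effect decreases the non-centrality λ = |μ₁ - μ₀|/(σ/√n).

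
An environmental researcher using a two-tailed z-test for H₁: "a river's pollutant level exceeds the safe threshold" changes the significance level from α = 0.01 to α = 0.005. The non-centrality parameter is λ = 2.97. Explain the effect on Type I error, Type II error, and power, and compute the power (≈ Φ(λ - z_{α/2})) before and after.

Decreasing α from 0.01 to 0.005:
• Type I error rate decreases (α is the Type I rate by definition).
• Critical value moves from z_{α/2} = 2.576 to 2.807, so power = Φ(λ - z_{α/2}) goes from Φ(2.97 - 2.576) = 0.653 to Φ(2.97 - 2.807) = 0.565.
• Type II error rate β = 1 - power therefore increases (0.347 → 0.435).
Appropriate when false positives are costly — here, shutting down a compliant factory unnecessarily.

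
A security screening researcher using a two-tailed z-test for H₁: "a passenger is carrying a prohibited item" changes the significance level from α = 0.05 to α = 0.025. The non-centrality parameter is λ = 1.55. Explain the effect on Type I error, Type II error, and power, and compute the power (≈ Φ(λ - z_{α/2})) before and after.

Decreasing α from 0.05 to 0.025:
• Type I error rate decreases (α is the Type I rate by definition).
• Critical value moves from z_{α/2} = 1.96 to 2.241, so power = Φ(λ - z_{α/2}) goes from Φ(1.55 - 1.96) = 0.341 to Φ(1.55 - 2.241) = 0.245.
• Type II error rate β = 1 - power therefore increases (0.659 → 0.755).
Appropriate when false positives are costly — here, detaining an innocent passenger — delay and inconvenience.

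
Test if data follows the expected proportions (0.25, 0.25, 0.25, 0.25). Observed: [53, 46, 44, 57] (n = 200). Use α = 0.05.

Expected: [50.0, 50.0, 50.0, 50.0]. χ² = 2.2. df = 3, critical = 7.815. Fail to reject H₀.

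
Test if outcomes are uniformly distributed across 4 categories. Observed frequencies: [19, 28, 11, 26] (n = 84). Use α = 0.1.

Expected = 21 each. χ² = Σ(O-E)²/E = 8.476. df = 3, critical value = 6.251. Reject H₀.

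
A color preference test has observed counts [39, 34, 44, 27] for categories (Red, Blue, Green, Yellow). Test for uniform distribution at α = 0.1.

Expected = 36 each. χ² = Σ(O-E)²/E = 4.389. df = 3, critical value = 6.251. Fail to reject H₀.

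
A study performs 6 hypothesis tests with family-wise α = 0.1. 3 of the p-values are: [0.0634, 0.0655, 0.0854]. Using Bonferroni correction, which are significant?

Bonferroni α = 0.1/6 = 0.01667. None of the given p-values are significant.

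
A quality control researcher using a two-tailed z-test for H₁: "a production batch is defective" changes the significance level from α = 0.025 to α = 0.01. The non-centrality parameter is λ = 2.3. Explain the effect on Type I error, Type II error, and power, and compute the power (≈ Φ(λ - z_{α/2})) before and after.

Decreasing α from 0.025 to 0.01:
• Type I error rate decreases (α is the Type I rate by definition).
• Critical value moves from z_{α/2} = 2.241 to 2.576, so power = Φ(λ - z_{α/2}) goes from Φ(2.3 - 2.241) = 0.524 to Φ(2.3 - 2.576) = 0.391.
• Type II error rate β = 1 - power therefore increases (0.476 → 0.609).
Appropriate when false positives are costly — here, scrapping a good batch — wasted material and cost for no reason.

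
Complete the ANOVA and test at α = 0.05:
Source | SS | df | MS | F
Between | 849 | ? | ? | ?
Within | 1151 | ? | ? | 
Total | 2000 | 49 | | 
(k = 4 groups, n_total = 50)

df_between = 3, df_within = 46. MS_between = 283.0, MS_within = 25.02. F = 11.31, F_crit ≈ 2.807. Reject H₀.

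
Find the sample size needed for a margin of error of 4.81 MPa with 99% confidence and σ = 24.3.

n = (z*σ/E)² = (2.576×24.3/4.81)² = 169.4 → n = 170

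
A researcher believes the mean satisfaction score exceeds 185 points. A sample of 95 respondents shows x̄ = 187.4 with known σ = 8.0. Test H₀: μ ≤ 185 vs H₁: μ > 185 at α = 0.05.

z = 2.924. Critical value: 1.645. Reject H₀.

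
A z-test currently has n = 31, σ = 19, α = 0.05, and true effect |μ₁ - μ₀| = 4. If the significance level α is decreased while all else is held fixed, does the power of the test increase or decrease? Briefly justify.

Power decreases: a smaller α raises the critical value, so less of the H₁ sampling distribution falls in the rejection region.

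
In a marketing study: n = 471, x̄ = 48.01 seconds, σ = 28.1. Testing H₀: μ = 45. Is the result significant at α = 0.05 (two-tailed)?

z = (48.01 - 45)/(28.1/√471) = 2.325. Since |z| > 1.96, significant at α = 0.05.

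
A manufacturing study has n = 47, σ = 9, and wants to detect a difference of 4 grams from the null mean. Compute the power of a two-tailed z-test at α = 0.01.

SE = σ/√n = 9/√47 = 1.313. Non-centrality λ = d/SE = 4/1.313 = 3.047. Power ≈ Φ(λ - z_{α/2}) = Φ(3.047 - 2.576) = Φ(0.471) = 0.681.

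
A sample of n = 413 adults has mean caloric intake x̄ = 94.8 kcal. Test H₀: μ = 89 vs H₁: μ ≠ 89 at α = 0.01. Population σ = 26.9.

z = (x̄ - μ₀)/(σ/√n) = (94.8 - 89)/(26.9/√413) = 4.382. Critical value: ±2.576. Since |4.382| > 2.576, Reject H₀.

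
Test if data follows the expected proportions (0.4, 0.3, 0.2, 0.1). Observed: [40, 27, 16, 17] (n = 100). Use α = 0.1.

Expected: [40.0, 30.0, 20.0, 10.0]. χ² = 6.0. df = 3, critical = 6.251. Fail to reject H₀.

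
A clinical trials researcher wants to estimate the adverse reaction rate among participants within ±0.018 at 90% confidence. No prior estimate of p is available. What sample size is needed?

Conservative approach: use p = 0.5 (maximizes p(1-p) = 0.25). n = z²(0.25)/E² = 1.645²×0.25/0.018² = 2088.0 → n = 2088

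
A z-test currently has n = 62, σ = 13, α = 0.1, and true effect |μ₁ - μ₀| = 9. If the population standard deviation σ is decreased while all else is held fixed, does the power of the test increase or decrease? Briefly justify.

Power increases: a smaller σ shrinks the standard error σ/√n, moving the sampling distribution under H₁ further from the critical value.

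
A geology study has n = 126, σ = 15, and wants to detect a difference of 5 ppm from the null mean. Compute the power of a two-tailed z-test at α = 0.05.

SE = σ/√n = 15/√126 = 1.336. Non-centrality λ = d/SE = 5/1.336 = 3.742. Power ≈ Φ(λ - z_{α/2}) = Φ(3.742 - 1.96) = Φ(1.782) = 0.963.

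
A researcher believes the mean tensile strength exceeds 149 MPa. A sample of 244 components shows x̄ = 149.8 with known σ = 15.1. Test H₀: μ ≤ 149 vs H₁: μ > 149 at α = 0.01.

z = 0.828. Critical value: 2.33. Fail to reject H₀.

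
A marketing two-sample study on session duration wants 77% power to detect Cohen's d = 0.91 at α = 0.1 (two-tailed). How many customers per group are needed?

z_{α/2} = 1.645, z_β = Φ⁻¹(0.77) = 0.739. For large effect (d = 0.91): n per group = 2(z_{α/2} + z_β)²/d² = 2(1.645 + 0.739)²/0.91² = 13.7 → 14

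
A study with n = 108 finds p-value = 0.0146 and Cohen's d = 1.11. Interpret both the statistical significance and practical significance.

Statistically significant (p = 0.0146 < 0.05). Cohen's d = 1.11 indicates a large effect size. Both statistical and practical significance should be considered.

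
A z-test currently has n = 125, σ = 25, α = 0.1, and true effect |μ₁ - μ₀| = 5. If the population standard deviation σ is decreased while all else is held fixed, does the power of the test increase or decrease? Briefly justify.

Power increases: a smaller σ shrinks the standard error σ/√n, moving the sampling distribution under H₁ further from the critical value.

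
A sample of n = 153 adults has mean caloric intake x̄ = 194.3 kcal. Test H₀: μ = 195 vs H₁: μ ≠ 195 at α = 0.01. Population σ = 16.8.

z = (x̄ - μ₀)/(σ/√n) = (194.3 - 195)/(16.8/√153) = -0.515. Critical value: ±2.576. Since |-0.515| ≤ 2.576, Fail to reject H₀.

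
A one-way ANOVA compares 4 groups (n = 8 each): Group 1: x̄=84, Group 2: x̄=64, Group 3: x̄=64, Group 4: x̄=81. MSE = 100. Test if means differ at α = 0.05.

Grand mean = 73.25. SS_between = 2774.0, MS_between = 924.67. F = 9.247, F_crit ≈ 2.947. Reject H₀.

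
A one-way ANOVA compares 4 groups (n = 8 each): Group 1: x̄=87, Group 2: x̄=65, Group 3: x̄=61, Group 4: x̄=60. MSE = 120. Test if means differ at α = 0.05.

Grand mean = 68.25. SS_between = 3862.0, MS_between = 1287.33. F = 10.728, F_crit ≈ 2.947. Reject H₀.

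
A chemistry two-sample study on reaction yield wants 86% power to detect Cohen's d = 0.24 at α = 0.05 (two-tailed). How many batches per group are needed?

z_{α/2} = 1.96, z_β = Φ⁻¹(0.86) = 1.08. For small effect (d = 0.24): n per group = 2(z_{α/2} + z_β)²/d² = 2(1.96 + 1.08)²/0.24² = 320.9 → 321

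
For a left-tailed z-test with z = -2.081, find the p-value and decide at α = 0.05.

p = P(Z < -2.081) = Φ(-2.081) ≈ 0.0187. Since p < 0.05, reject H₀ (significant) at α = 0.05.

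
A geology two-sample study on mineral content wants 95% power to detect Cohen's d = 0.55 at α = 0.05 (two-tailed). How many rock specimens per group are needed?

z_{α/2} = 1.96, z_β = Φ⁻¹(0.95) = 1.645. For medium effect (d = 0.55): n per group = 2(z_{α/2} + z_β)²/d² = 2(1.96 + 1.645)²/0.55² = 85.9 → 86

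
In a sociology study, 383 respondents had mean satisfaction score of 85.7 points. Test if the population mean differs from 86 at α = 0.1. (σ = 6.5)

z = (x̄ - μ₀)/(σ/√n) = (85.7 - 86)/(6.5/√383) = -0.903. Critical value: ±1.645. Since |-0.903| ≤ 1.645, Fail to reject H₀.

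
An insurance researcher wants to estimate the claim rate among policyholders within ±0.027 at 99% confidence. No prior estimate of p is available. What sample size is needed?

Conservative approach: use p = 0.5 (maximizes p(1-p) = 0.25). n = z²(0.25)/E² = 2.576²×0.25/0.027² = 2275.6 → n = 2276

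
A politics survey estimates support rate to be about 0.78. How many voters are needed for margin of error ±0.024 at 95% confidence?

n = z²p(1-p)/E² = 1.96²×0.78×0.22/0.024² = 1144.5 → n = 1145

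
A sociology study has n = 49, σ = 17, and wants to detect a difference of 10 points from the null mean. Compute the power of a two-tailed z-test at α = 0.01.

SE = σ/√n = 17/√49 = 2.429. Non-centrality λ = d/SE = 10/2.429 = 4.118. Power ≈ Φ(λ - z_{α/2}) = Φ(4.118 - 2.576) = Φ(1.542) = 0.938.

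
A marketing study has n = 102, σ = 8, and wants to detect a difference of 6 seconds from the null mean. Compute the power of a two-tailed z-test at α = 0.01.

SE = σ/√n = 8/√102 = 0.792. Non-centrality λ = d/SE = 6/0.792 = 7.575. Power ≈ Φ(λ - z_{α/2}) = Φ(7.575 - 2.576) = Φ(4.999) = 1.0.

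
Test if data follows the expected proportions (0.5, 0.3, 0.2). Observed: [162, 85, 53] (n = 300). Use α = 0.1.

Expected: [150.0, 90.0, 60.0]. χ² = 2.054. df = 2, critical = 4.605. Fail to reject H₀.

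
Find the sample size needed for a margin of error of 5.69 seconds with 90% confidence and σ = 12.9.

n = (z*σ/E)² = (1.645×12.9/5.69)² = 13.9 → n = 14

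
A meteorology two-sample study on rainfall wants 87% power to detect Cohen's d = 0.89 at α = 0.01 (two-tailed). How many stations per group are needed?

z_{α/2} = 2.576, z_β = Φ⁻¹(0.87) = 1.126. For large effect (d = 0.89): n per group = 2(z_{α/2} + z_β)²/d² = 2(2.576 + 1.126)²/0.89² = 34.6 → 35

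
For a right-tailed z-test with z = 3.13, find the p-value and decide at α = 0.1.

p = P(Z > 3.13) = 1 - Φ(3.13) ≈ 0.0009. Since p < 0.1, reject H₀ (significant) at α = 0.1.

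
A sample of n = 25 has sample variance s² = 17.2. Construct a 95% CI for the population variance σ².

df = 24. χ²_{0.025} = 39.364, χ²_{0.975} = 12.401. CI for σ² = ((n-1)s²/χ²_{α/2}, (n-1)s²/χ²_{1-α/2}) = (24·17.2/39.364, 24·17.2/12.401) = (10.49, 33.29)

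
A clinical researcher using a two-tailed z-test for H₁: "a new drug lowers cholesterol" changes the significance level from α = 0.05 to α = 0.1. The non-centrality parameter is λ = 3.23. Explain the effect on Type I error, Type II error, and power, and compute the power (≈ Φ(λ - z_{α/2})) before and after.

Increasing α from 0.05 to 0.1:
• Type I error rate increases (α is the Type I rate by definition).
• Critical value moves from z_{α/2} = 1.96 to 1.645, so power = Φ(λ - z_{α/2}) goes from Φ(3.23 - 1.96) = 0.898 to Φ(3.23 - 1.645) = 0.944.
• Type II error rate β = 1 - power therefore decreases (0.102 → 0.056).
Appropriate when false negatives are costly — here, shelving an effective drug — patients miss out on a treatment that would have helped.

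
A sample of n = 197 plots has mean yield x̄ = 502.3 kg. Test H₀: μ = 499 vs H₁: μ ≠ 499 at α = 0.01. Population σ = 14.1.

z = (x̄ - μ₀)/(σ/√n) = (502.3 - 499)/(14.1/√197) = 3.285. Critical value: ±2.576. Since |3.285| > 2.576, Reject H₀.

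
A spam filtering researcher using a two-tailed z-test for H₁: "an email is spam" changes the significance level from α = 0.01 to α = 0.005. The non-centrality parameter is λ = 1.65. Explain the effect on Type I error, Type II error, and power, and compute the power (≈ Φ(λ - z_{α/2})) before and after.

Decreasing α from 0.01 to 0.005:
• Type I error rate decreases (α is the Type I rate by definition).
• Critical value moves from z_{α/2} = 2.576 to 2.807, so power = Φ(λ - z_{α/2}) goes from Φ(1.65 - 2.576) = 0.177 to Φ(1.65 - 2.807) = 0.124.
• Type II error rate β = 1 - power therefore increases (0.823 → 0.876).
Appropriate when false positives are costly — here, a legitimate email is sent to the spam folder and the user misses it.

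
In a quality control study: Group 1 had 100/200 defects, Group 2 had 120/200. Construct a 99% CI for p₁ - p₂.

p̂₁ = 0.5, p̂₂ = 0.6. Difference = -0.1. CI = (-0.228, 0.028)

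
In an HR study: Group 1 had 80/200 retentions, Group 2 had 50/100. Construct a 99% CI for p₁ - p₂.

p̂₁ = 0.4, p̂₂ = 0.5. Difference = -0.1. CI = (-0.257, 0.057)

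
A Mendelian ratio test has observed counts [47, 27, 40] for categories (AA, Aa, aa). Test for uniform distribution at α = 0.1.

Expected = 38 each. χ² = Σ(O-E)²/E = 5.421. df = 2, critical value = 4.605. Reject H₀.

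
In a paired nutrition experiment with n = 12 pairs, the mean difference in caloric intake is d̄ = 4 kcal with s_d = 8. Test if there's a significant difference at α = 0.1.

t = d̄/(s_d/√n) = 4/(8/√12) = 1.732. df = 11, critical t = ±1.796. Fail to reject H₀.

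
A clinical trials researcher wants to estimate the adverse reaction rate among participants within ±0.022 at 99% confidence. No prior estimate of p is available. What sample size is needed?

Conservative approach: use p = 0.5 (maximizes p(1-p) = 0.25). n = z²(0.25)/E² = 2.576²×0.25/0.022² = 3427.6 → n = 3428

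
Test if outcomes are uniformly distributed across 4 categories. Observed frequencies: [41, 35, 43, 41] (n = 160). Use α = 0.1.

Expected = 40 each. χ² = Σ(O-E)²/E = 0.9. df = 3, critical value = 6.251. Fail to reject H₀.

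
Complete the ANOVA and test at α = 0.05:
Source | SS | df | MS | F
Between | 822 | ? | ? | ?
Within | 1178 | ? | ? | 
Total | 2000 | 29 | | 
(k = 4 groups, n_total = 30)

df_between = 3, df_within = 26. MS_between = 274.0, MS_within = 45.31. F = 6.048, F_crit ≈ 2.975. Reject H₀.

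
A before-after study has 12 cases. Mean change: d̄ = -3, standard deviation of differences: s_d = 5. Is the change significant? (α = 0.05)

t = d̄/(s_d/√n) = -3/(5/√12) = -2.078. df = 11, critical t = ±2.201. Fail to reject H₀.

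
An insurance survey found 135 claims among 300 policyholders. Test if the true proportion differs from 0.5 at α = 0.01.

p̂ = 0.45, p₀ = 0.5. z = (p̂ - p₀)/√(p₀(1-p₀)/n) = -1.732. Critical: ±2.576. Fail to reject H₀.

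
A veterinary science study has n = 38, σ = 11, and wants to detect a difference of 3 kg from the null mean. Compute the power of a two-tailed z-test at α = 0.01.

SE = σ/√n = 11/√38 = 1.784. Non-centrality λ = d/SE = 3/1.784 = 1.681. Power ≈ Φ(λ - z_{α/2}) = Φ(1.681 - 2.576) = Φ(-0.895) = 0.185.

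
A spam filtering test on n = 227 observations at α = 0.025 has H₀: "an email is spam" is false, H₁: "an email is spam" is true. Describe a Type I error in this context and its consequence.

Type I error: rejecting H₀ when it is true — concluding that an email is spam when in fact it is not. Consequence: a legitimate email is sent to the spam folder and the user misses it.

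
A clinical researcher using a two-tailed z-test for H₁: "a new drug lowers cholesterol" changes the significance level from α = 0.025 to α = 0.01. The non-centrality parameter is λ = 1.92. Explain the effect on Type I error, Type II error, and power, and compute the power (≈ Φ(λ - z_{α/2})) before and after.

Decreasing α from 0.025 to 0.01:
• Type I error rate decreases (α is the Type I rate by definition).
• Critical value moves from z_{α/2} = 2.241 to 2.576, so power = Φ(λ - z_{α/2}) goes from Φ(1.92 - 2.241) = 0.374 to Φ(1.92 - 2.576) = 0.256.
• Type II error rate β = 1 - power therefore increases (0.626 → 0.744).
Appropriate when false positives are costly — here, approving an ineffective drug — patients take a useless medication and may skip effective alternatives.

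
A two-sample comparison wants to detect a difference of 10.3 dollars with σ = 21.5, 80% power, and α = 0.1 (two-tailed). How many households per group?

n per group = 2(z_α/2 + z_β)²σ²/d² = 2×(1.645 + 0.84)²×21.5²/10.3² = 53.8 → n = 54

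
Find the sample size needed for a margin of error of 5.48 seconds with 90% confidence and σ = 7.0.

n = (z*σ/E)² = (1.645×7.0/5.48)² = 4.4 → n = 5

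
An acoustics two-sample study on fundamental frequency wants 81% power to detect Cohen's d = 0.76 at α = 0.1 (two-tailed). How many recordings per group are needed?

z_{α/2} = 1.645, z_β = Φ⁻¹(0.81) = 0.878. For medium effect (d = 0.76): n per group = 2(z_{α/2} + z_β)²/d² = 2(1.645 + 0.878)²/0.76² = 22.04 → 23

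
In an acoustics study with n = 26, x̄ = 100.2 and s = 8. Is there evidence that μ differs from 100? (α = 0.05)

t = (x̄ - μ₀)/(s/√n) = (100.2 - 100)/(8/√26) = 0.127. df = 25, critical t = ±2.06. Fail to reject H₀.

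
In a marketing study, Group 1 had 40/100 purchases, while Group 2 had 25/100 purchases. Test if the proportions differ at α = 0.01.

p̂₁ = 0.4, p̂₂ = 0.25, pooled p̂ = 0.325. z = 2.265. Critical: ±2.576. Fail to reject H₀.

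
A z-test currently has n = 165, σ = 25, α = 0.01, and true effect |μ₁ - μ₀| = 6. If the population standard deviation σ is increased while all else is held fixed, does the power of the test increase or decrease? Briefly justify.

Power decreases: a larger σ inflates the standard error σ/√n, pulling the sampling distribution under H₁ back toward the critical value.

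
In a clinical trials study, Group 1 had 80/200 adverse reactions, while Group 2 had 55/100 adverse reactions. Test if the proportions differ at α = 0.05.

p̂₁ = 0.4, p̂₂ = 0.55, pooled p̂ = 0.45. z = -2.462. Critical: ±1.96. Reject H₀.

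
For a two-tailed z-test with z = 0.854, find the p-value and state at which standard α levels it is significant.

p = 2·P(Z > |0.854|) = 2·(1 - Φ(0.854)) ≈ 0.3931. Not significant at any standard level.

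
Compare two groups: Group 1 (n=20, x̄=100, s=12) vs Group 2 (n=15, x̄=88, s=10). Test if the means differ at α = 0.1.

Pooled sp = 11.2. t = 3.138, df = 33. Critical t = ±1.692. Reject H₀.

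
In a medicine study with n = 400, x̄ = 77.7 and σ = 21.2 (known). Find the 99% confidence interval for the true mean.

CI = x̄ ± z*(σ/√n) = 77.7 ± 2.576(21.2/√400) = 77.7 ± 2.73 = (74.97, 80.43)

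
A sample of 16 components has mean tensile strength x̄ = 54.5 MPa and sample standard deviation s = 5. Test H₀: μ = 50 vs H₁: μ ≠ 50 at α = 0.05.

t = (x̄ - μ₀)/(s/√n) = (54.5 - 50)/(5/√16) = 3.6. df = 15, critical t = ±2.131. Reject H₀.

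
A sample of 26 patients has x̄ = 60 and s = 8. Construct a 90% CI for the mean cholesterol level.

CI = x̄ ± t*(s/√n) = 60 ± 1.708(8/√26) = (57.32, 62.68)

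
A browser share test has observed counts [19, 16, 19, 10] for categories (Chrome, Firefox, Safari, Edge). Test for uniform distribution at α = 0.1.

Expected = 16 each. χ² = Σ(O-E)²/E = 3.375. df = 3, critical value = 6.251. Fail to reject H₀.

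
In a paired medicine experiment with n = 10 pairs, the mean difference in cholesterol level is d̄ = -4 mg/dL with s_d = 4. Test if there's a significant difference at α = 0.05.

t = d̄/(s_d/√n) = -4/(4/√10) = -3.162. df = 9, critical t = ±2.262. Reject H₀.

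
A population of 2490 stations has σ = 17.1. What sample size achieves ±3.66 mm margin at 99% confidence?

Without FPC: n₀ = (2.576×17.1/3.66)² = 144.851. With FPC: n = n₀N/(n₀+N-1) = 136.9 → n = 137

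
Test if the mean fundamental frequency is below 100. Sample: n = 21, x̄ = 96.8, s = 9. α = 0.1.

t = (96.8 - 100)/(9/√21) = -1.629, df = 20. Critical t = -1.325. Reject H₀.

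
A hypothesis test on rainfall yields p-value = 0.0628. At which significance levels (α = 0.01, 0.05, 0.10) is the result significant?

p = 0.0628. Significant at: α = 0.1.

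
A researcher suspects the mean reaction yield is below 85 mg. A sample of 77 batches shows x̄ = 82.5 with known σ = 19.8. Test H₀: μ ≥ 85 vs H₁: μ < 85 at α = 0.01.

z = -1.108. Critical value: -2.33. Fail to reject H₀.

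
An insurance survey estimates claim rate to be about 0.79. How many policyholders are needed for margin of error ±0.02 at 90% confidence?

n = z²p(1-p)/E² = 1.645²×0.79×0.21/0.02² = 1122.3 → n = 1123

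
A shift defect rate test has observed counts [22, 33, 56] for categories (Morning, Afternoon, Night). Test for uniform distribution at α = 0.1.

Expected = 37 each. χ² = Σ(O-E)²/E = 16.27. df = 2, critical value = 4.605. Reject H₀.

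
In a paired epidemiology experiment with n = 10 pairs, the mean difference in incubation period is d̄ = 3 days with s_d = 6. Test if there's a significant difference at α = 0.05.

t = d̄/(s_d/√n) = 3/(6/√10) = 1.581. df = 9, critical t = ±2.262. Fail to reject H₀.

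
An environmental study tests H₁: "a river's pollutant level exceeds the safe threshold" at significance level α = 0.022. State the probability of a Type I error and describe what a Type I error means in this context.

P(Type I error) = α = 0.022. A Type I error is rejecting H₀ when H₀ is actually true (false positive) — here, concluding that a river's pollutant level exceeds the safe threshold when in fact this is not the case. Consequence: shutting down a compliant factory unnecessarily.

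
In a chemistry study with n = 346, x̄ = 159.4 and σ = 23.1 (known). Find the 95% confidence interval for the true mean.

CI = x̄ ± z*(σ/√n) = 159.4 ± 1.96(23.1/√346) = 159.4 ± 2.43 = (156.97, 161.83)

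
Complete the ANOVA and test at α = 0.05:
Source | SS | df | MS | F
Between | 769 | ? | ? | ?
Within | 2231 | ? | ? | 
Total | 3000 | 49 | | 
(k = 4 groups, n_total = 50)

df_between = 3, df_within = 46. MS_between = 256.33, MS_within = 48.5. F = 5.285, F_crit ≈ 2.807. Reject H₀.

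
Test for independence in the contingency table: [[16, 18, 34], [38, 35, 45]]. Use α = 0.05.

χ² = 2.702. df = 2, critical = 5.991. Fail to reject H₀. No evidence of dependence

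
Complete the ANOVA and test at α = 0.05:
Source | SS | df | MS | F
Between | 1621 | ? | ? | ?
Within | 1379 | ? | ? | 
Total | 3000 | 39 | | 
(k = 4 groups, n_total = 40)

df_between = 3, df_within = 36. MS_between = 540.33, MS_within = 38.31. F = 14.106, F_crit ≈ 2.866. Reject H₀.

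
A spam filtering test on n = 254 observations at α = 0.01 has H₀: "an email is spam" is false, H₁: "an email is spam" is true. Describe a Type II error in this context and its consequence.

Type II error: failing to reject H₀ when it is false — concluding that an email is spam is not supported when in fact it is. Consequence: a spam email lands in the inbox.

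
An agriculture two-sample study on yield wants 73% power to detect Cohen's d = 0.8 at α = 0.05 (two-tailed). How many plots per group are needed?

z_{α/2} = 1.96, z_β = Φ⁻¹(0.73) = 0.613. For large effect (d = 0.8): n per group = 2(z_{α/2} + z_β)²/d² = 2(1.96 + 0.613)²/0.8² = 20.7 → 21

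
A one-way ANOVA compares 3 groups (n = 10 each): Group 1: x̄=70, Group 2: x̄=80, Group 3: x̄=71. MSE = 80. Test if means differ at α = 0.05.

Grand mean = 73.67. SS_between = 606.67, MS_between = 303.33. F = 3.792, F_crit ≈ 3.354. Reject H₀.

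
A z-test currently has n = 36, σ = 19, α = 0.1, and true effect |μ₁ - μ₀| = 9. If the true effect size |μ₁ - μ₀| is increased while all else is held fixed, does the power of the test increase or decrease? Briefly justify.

Power increases: a larger true effect increases the non-centrality λ = |μ₁ - μ₀|/(σ/√n).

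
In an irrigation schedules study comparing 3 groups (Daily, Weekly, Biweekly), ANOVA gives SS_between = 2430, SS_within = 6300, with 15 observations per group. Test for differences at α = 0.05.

df_between = 2, df_within = 42. F = MS_between/MS_within = 1215.0/150.0 = 8.1. F_crit ≈ 3.22. Reject H₀. At least one mean differs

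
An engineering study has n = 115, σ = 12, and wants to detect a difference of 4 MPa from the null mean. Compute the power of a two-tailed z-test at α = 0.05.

SE = σ/√n = 12/√115 = 1.119. Non-centrality λ = d/SE = 4/1.119 = 3.575. Power ≈ Φ(λ - z_{α/2}) = Φ(3.575 - 1.96) = Φ(1.615) = 0.947.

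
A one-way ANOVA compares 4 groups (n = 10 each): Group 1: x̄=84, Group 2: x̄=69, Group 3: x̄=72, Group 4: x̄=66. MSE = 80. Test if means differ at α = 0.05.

Grand mean = 72.75. SS_between = 1867.5, MS_between = 622.5. F = 7.781, F_crit ≈ 2.866. Reject H₀.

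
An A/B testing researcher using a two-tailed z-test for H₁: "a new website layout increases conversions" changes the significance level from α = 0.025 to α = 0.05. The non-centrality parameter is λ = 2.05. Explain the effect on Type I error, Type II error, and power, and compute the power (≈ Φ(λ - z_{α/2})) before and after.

Increasing α from 0.025 to 0.05:
• Type I error rate increases (α is the Type I rate by definition).
• Critical value moves from z_{α/2} = 2.241 to 1.96, so power = Φ(λ - z_{α/2}) goes from Φ(2.05 - 2.241) = 0.424 to Φ(2.05 - 1.96) = 0.536.
• Type II error rate β = 1 - power therefore decreases (0.576 → 0.464).
Appropriate when false negatives are costly — here, discarding a layout that would have improved conversions — lost revenue.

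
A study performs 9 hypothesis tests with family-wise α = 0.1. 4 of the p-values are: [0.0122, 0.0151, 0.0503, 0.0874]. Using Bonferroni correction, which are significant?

Bonferroni α = 0.1/9 = 0.01111. None of the given p-values are significant.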